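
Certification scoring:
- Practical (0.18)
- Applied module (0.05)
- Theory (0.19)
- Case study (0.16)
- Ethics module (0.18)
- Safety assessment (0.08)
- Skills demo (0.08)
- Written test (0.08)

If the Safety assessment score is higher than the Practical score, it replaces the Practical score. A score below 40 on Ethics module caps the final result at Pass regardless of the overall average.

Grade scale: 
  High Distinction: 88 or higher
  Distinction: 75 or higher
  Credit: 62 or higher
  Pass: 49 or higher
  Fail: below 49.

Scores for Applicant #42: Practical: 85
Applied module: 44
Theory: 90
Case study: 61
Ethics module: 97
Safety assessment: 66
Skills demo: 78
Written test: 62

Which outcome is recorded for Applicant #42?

Distinction

Safety assessment (66) ≤ Practical (85), so Practical stays at 85.
Ethics module score 97 ≥ 40: minimum met.
Weighted total:
  Practical 85 × 0.18 = 15.3
  Applied module 44 × 0.05 = 2.2
  Theory 90 × 0.19 = 17.1
  Case study 61 × 0.16 = 9.76
  Ethics module 97 × 0.18 = 17.46
  Safety assessment 66 × 0.08 = 5.28
  Skills demo 78 × 0.08 = 6.24
  Written test 62 × 0.08 = 4.96
Sum = 78.3
78.3 is ≥ 75 and < 88 → Distinction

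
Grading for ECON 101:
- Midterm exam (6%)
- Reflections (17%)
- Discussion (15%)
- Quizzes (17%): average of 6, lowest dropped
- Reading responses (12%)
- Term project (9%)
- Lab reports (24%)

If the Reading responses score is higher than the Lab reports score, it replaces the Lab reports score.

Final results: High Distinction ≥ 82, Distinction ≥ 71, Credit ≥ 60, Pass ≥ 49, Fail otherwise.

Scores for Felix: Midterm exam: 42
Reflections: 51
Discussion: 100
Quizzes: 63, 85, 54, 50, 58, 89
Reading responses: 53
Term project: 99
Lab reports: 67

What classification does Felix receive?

Quizzes: drop 50 → average of remaining 5 = 349/5 = 69.8
Reading responses (53) ≤ Lab reports (67), so Lab reports stays at 67.
Weighted total:
  Midterm exam 42 × 0.06 = 2.52
  Reflections 51 × 0.17 = 8.67
  Discussion 100 × 0.15 = 15
  Quizzes 69.8 × 0.17 = 11.866
  Reading responses 53 × 0.12 = 6.36
  Term project 99 × 0.09 = 8.91
  Lab reports 67 × 0.24 = 16.08
Sum = 69.406
69.406 is ≥ 60 and < 71 → Credit

Credit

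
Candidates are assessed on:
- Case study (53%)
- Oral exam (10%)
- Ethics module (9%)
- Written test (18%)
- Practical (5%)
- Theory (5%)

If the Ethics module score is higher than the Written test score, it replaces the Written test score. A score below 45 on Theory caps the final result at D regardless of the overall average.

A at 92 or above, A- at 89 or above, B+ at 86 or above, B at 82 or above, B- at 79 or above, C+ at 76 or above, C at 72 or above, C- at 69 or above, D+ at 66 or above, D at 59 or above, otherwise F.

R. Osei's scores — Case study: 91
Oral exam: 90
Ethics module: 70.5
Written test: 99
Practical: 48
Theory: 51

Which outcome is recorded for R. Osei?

Ethics module (70.5) ≤ Written test (99), so Written test stays at 99.
Theory score 51 ≥ 45: minimum met.
Weighted total:
  Case study 91 × 0.53 = 48.23
  Oral exam 90 × 0.1 = 9
  Ethics module 70.5 × 0.09 = 6.345
  Written test 99 × 0.18 = 17.82
  Practical 48 × 0.05 = 2.4
  Theory 51 × 0.05 = 2.55
Sum = 86.345
86.345 is ≥ 86 and < 89 → B+

B+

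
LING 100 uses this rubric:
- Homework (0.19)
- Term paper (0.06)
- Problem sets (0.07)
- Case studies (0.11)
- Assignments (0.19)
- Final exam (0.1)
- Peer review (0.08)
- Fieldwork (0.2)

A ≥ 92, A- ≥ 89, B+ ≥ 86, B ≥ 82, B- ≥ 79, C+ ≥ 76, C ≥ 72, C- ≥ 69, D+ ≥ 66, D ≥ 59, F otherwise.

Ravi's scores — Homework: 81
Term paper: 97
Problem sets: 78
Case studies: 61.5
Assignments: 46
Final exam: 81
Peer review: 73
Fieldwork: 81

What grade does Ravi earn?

C

Weighted total:
  Homework 81 × 0.19 = 15.39
  Term paper 97 × 0.06 = 5.82
  Problem sets 78 × 0.07 = 5.46
  Case studies 61.5 × 0.11 = 6.765
  Assignments 46 × 0.19 = 8.74
  Final exam 81 × 0.1 = 8.1
  Peer review 73 × 0.08 = 5.84
  Fieldwork 81 × 0.2 = 16.2
Sum = 72.315
72.315 is ≥ 72 and < 76 → C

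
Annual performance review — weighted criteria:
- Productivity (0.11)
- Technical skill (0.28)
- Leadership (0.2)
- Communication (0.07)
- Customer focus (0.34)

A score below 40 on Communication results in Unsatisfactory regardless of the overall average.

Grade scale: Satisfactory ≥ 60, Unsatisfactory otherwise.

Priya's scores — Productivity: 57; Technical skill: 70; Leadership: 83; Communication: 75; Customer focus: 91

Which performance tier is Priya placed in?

Communication score 75 ≥ 40: minimum met.
Weighted total:
  Productivity 57 × 0.11 = 6.27
  Technical skill 70 × 0.28 = 19.6
  Leadership 83 × 0.2 = 16.6
  Communication 75 × 0.07 = 5.25
  Customer focus 91 × 0.34 = 30.94
Sum = 78.66
78.66 ≥ 60 → Satisfactory

Satisfactory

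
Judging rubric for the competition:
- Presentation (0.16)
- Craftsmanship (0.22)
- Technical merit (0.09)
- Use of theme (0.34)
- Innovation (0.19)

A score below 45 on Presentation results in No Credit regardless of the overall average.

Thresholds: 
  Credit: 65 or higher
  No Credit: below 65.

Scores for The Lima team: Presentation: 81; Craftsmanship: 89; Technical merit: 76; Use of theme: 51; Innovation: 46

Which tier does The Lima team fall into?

Credit

Presentation score 81 ≥ 45: minimum met.
Weighted total:
  Presentation 81 × 0.16 = 12.96
  Craftsmanship 89 × 0.22 = 19.58
  Technical merit 76 × 0.09 = 6.84
  Use of theme 51 × 0.34 = 17.34
  Innovation 46 × 0.19 = 8.74
Sum = 65.46
65.46 ≥ 65 → Credit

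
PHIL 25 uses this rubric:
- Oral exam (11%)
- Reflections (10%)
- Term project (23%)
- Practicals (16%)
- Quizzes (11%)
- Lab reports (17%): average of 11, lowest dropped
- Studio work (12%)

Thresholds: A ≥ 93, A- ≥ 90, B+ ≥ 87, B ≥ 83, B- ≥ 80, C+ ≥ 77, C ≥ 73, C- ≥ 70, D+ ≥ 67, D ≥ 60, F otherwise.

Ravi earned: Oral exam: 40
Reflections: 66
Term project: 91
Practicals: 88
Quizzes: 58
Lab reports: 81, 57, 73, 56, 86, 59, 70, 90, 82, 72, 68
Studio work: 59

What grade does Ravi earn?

C-

Lab reports: drop 56 → average of remaining 10 = 738/10 = 73.8
Weighted total:
  Oral exam 40 × 0.11 = 4.4
  Reflections 66 × 0.1 = 6.6
  Term project 91 × 0.23 = 20.93
  Practicals 88 × 0.16 = 14.08
  Quizzes 58 × 0.11 = 6.38
  Lab reports 73.8 × 0.17 = 12.546
  Studio work 59 × 0.12 = 7.08
Sum = 72.016
72.016 is ≥ 70 and < 73 → C-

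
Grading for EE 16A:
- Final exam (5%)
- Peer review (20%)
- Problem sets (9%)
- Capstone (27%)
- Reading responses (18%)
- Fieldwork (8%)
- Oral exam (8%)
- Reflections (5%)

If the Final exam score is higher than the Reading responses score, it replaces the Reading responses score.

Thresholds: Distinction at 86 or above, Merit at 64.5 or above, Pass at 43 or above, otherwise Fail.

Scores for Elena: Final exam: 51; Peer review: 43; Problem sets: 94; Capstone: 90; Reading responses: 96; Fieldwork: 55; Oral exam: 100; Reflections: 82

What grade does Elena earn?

Merit

Final exam (51) ≤ Reading responses (96), so Reading responses stays at 96.
Weighted total:
  Final exam 51 × 0.05 = 2.55
  Peer review 43 × 0.2 = 8.6
  Problem sets 94 × 0.09 = 8.46
  Capstone 90 × 0.27 = 24.3
  Reading responses 96 × 0.18 = 17.28
  Fieldwork 55 × 0.08 = 4.4
  Oral exam 100 × 0.08 = 8
  Reflections 82 × 0.05 = 4.1
Sum = 77.69
77.69 is ≥ 64.5 and < 86 → Merit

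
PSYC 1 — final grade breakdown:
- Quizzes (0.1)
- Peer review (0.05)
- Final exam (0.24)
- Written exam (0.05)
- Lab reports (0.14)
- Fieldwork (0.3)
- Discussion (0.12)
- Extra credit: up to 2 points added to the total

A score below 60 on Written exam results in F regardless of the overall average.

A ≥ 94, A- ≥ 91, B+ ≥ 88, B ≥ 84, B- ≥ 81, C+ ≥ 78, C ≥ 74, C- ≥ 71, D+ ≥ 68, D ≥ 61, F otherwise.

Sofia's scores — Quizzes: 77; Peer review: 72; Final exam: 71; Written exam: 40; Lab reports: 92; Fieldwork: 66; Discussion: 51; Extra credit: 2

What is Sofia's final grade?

Written exam score 40 < 60: minimum not met.
Weighted total:
  Quizzes 77 × 0.1 = 7.7
  Peer review 72 × 0.05 = 3.6
  Final exam 71 × 0.24 = 17.04
  Written exam 40 × 0.05 = 2
  Lab reports 92 × 0.14 = 12.88
  Fieldwork 66 × 0.3 = 19.8
  Discussion 51 × 0.12 = 6.12
Sum = 69.14
Extra credit: 69.14 + 2 = 71.14
Because the Written exam minimum was not met, the result is F.

F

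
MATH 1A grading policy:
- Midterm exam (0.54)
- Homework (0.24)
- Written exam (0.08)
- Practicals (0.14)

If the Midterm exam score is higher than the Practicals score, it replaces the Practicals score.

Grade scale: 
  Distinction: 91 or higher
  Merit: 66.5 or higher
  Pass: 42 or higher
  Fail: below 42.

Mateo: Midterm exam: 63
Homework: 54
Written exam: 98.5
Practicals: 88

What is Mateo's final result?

Merit

Midterm exam (63) ≤ Practicals (88), so Practicals stays at 88.
Weighted total:
  Midterm exam 63 × 0.54 = 34.02
  Homework 54 × 0.24 = 12.96
  Written exam 98.5 × 0.08 = 7.88
  Practicals 88 × 0.14 = 12.32
Sum = 67.18
67.18 is ≥ 66.5 and < 91 → Merit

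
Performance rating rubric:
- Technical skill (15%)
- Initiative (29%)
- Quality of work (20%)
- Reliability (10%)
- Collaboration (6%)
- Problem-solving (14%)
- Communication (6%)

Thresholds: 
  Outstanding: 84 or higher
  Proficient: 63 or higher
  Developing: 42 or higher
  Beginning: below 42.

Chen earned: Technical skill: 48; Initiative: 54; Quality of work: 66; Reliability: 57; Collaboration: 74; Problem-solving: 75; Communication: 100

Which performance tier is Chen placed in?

Weighted total:
  Technical skill 48 × 0.15 = 7.2
  Initiative 54 × 0.29 = 15.66
  Quality of work 66 × 0.2 = 13.2
  Reliability 57 × 0.1 = 5.7
  Collaboration 74 × 0.06 = 4.44
  Problem-solving 75 × 0.14 = 10.5
  Communication 100 × 0.06 = 6
Sum = 62.7
62.7 is ≥ 42 and < 63 → Developing

Developing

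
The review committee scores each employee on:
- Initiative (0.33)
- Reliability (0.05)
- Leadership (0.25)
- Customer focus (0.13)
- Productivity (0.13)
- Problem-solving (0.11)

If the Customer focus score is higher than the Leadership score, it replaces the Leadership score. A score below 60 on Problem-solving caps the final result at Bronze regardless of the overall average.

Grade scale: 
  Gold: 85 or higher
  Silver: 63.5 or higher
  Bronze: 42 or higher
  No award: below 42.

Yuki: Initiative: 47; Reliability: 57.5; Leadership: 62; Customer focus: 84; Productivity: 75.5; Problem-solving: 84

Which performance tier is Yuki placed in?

Customer focus (84) > Leadership (62), so Leadership counts as 84.
Problem-solving score 84 ≥ 60: minimum met.
Weighted total:
  Initiative 47 × 0.33 = 15.51
  Reliability 57.5 × 0.05 = 2.875
  Leadership 84 × 0.25 = 21
  Customer focus 84 × 0.13 = 10.92
  Productivity 75.5 × 0.13 = 9.815
  Problem-solving 84 × 0.11 = 9.24
Sum = 69.36
69.36 is ≥ 63.5 and < 85 → Silver

Silver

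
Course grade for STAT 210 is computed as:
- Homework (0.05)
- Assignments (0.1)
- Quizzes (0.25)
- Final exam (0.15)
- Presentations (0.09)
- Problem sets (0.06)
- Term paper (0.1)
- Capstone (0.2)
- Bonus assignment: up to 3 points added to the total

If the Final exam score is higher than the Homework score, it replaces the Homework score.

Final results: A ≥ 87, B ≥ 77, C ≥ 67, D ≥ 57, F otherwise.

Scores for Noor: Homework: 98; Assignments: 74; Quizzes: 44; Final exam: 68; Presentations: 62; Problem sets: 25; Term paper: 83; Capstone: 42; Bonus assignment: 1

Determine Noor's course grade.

Final exam (68) ≤ Homework (98), so Homework stays at 98.
Weighted total:
  Homework 98 × 0.05 = 4.9
  Assignments 74 × 0.1 = 7.4
  Quizzes 44 × 0.25 = 11
  Final exam 68 × 0.15 = 10.2
  Presentations 62 × 0.09 = 5.58
  Problem sets 25 × 0.06 = 1.5
  Term paper 83 × 0.1 = 8.3
  Capstone 42 × 0.2 = 8.4
Sum = 57.28
Bonus assignment: 57.28 + 1 = 58.28
58.28 is ≥ 57 and < 67 → D

D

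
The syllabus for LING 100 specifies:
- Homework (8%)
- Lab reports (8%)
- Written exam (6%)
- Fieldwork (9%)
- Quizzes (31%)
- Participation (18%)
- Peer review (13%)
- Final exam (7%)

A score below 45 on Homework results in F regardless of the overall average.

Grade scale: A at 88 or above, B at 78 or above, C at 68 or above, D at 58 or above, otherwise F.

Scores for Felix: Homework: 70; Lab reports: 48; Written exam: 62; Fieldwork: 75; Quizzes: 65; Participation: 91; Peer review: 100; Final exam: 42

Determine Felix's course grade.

Homework score 70 ≥ 45: minimum met.
Weighted total:
  Homework 70 × 0.08 = 5.6
  Lab reports 48 × 0.08 = 3.84
  Written exam 62 × 0.06 = 3.72
  Fieldwork 75 × 0.09 = 6.75
  Quizzes 65 × 0.31 = 20.15
  Participation 91 × 0.18 = 16.38
  Peer review 100 × 0.13 = 13
  Final exam 42 × 0.07 = 2.94
Sum = 72.38
72.38 is ≥ 68 and < 78 → C

C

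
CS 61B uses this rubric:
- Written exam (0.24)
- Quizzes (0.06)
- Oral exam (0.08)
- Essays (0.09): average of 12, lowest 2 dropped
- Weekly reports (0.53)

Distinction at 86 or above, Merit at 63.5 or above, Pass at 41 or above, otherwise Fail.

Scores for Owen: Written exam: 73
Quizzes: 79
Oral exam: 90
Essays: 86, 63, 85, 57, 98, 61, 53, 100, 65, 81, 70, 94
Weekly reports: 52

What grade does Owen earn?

Essays: drop 53, 57 → average of remaining 10 = 803/10 = 80.3
Weighted total:
  Written exam 73 × 0.24 = 17.52
  Quizzes 79 × 0.06 = 4.74
  Oral exam 90 × 0.08 = 7.2
  Essays 80.3 × 0.09 = 7.227
  Weekly reports 52 × 0.53 = 27.56
Sum = 64.247
64.247 is ≥ 63.5 and < 86 → Merit

Merit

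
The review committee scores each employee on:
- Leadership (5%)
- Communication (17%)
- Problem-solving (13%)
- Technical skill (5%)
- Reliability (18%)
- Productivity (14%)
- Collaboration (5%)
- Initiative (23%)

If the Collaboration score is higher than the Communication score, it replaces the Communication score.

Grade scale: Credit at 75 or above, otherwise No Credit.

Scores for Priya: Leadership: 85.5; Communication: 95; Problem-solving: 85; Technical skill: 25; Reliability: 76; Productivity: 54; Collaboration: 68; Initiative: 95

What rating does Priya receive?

Collaboration (68) ≤ Communication (95), so Communication stays at 95.
Weighted total:
  Leadership 85.5 × 0.05 = 4.275
  Communication 95 × 0.17 = 16.15
  Problem-solving 85 × 0.13 = 11.05
  Technical skill 25 × 0.05 = 1.25
  Reliability 76 × 0.18 = 13.68
  Productivity 54 × 0.14 = 7.56
  Collaboration 68 × 0.05 = 3.4
  Initiative 95 × 0.23 = 21.85
Sum = 79.215
79.215 ≥ 75 → Credit

Credit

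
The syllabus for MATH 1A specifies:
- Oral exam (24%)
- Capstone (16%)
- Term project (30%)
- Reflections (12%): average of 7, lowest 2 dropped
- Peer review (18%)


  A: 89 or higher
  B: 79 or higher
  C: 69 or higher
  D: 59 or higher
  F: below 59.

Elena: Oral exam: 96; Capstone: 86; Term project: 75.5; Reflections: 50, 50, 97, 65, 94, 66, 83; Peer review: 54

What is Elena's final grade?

C

Reflections: drop 50, 50 → average of remaining 5 = 405/5 = 81
Weighted total:
  Oral exam 96 × 0.24 = 23.04
  Capstone 86 × 0.16 = 13.76
  Term project 75.5 × 0.3 = 22.65
  Reflections 81 × 0.12 = 9.72
  Peer review 54 × 0.18 = 9.72
Sum = 78.89
78.89 is ≥ 69 and < 79 → C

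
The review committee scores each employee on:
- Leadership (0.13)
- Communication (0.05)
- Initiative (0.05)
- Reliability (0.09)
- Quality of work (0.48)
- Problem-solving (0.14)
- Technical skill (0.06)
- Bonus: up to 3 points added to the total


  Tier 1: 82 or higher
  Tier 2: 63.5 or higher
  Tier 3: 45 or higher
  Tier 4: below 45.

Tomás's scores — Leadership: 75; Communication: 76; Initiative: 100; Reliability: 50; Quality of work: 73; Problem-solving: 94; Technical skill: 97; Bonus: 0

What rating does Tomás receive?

Weighted total:
  Leadership 75 × 0.13 = 9.75
  Communication 76 × 0.05 = 3.8
  Initiative 100 × 0.05 = 5
  Reliability 50 × 0.09 = 4.5
  Quality of work 73 × 0.48 = 35.04
  Problem-solving 94 × 0.14 = 13.16
  Technical skill 97 × 0.06 = 5.82
Sum = 77.07
Bonus: 77.07 + 0 = 77.07
77.07 is ≥ 63.5 and < 82 → Tier 2

Tier 2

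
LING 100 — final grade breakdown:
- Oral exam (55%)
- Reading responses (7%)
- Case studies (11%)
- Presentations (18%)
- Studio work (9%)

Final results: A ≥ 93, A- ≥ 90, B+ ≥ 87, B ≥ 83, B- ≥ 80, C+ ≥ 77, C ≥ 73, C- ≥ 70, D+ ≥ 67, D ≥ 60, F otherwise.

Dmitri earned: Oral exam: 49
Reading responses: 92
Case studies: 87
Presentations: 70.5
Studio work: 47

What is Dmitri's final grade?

Weighted total:
  Oral exam 49 × 0.55 = 26.95
  Reading responses 92 × 0.07 = 6.44
  Case studies 87 × 0.11 = 9.57
  Presentations 70.5 × 0.18 = 12.69
  Studio work 47 × 0.09 = 4.23
Sum = 59.88
59.88 < 60 → F

F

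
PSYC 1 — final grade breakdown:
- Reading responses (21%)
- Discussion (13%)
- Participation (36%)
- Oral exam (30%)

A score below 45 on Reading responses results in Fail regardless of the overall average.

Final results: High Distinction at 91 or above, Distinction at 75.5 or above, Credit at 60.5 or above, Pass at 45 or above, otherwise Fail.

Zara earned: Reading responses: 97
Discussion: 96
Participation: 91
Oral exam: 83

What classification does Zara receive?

Reading responses score 97 ≥ 45: minimum met.
Weighted total:
  Reading responses 97 × 0.21 = 20.37
  Discussion 96 × 0.13 = 12.48
  Participation 91 × 0.36 = 32.76
  Oral exam 83 × 0.3 = 24.9
Sum = 90.51
90.51 is ≥ 75.5 and < 91 → Distinction

Distinction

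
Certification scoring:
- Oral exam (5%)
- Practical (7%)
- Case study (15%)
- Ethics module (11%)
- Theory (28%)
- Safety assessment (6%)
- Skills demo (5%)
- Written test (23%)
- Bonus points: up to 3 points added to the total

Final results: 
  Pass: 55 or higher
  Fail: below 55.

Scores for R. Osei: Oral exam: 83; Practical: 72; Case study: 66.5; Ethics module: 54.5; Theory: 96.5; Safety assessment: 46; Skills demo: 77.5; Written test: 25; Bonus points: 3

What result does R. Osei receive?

Weighted total:
  Oral exam 83 × 0.05 = 4.15
  Practical 72 × 0.07 = 5.04
  Case study 66.5 × 0.15 = 9.975
  Ethics module 54.5 × 0.11 = 5.995
  Theory 96.5 × 0.28 = 27.02
  Safety assessment 46 × 0.06 = 2.76
  Skills demo 77.5 × 0.05 = 3.875
  Written test 25 × 0.23 = 5.75
Sum = 64.565
Bonus points: 64.565 + 3 = 67.565
67.565 ≥ 55 → Pass

Pass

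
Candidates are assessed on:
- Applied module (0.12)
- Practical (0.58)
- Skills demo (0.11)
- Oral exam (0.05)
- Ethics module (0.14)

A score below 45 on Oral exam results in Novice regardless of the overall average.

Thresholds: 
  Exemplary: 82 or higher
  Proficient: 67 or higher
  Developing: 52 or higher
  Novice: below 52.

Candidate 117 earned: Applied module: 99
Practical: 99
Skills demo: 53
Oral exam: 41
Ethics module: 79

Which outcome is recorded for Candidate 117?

Oral exam score 41 < 45: minimum not met.
Weighted total:
  Applied module 99 × 0.12 = 11.88
  Practical 99 × 0.58 = 57.42
  Skills demo 53 × 0.11 = 5.83
  Oral exam 41 × 0.05 = 2.05
  Ethics module 79 × 0.14 = 11.06
Sum = 88.24
Because the Oral exam minimum was not met, the result is Novice.

Novice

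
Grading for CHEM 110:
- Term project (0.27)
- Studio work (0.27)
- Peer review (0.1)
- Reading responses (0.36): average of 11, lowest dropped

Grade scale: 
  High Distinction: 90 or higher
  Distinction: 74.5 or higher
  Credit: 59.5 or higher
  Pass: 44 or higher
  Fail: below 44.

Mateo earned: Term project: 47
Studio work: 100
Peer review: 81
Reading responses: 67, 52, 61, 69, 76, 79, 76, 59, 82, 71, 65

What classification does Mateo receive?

Reading responses: drop 52 → average of remaining 10 = 705/10 = 70.5
Weighted total:
  Term project 47 × 0.27 = 12.69
  Studio work 100 × 0.27 = 27
  Peer review 81 × 0.1 = 8.1
  Reading responses 70.5 × 0.36 = 25.38
Sum = 73.17
73.17 is ≥ 59.5 and < 74.5 → Credit

Credit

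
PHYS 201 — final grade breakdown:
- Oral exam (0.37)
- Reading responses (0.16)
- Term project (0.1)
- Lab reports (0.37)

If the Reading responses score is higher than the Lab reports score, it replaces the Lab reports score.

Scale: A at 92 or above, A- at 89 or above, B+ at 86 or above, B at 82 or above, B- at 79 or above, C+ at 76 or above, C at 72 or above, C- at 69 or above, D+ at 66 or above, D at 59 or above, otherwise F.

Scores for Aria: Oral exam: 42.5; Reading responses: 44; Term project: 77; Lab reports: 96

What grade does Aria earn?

D

Reading responses (44) ≤ Lab reports (96), so Lab reports stays at 96.
Weighted total:
  Oral exam 42.5 × 0.37 = 15.725
  Reading responses 44 × 0.16 = 7.04
  Term project 77 × 0.1 = 7.7
  Lab reports 96 × 0.37 = 35.52
Sum = 65.985
65.985 is ≥ 59 and < 66 → D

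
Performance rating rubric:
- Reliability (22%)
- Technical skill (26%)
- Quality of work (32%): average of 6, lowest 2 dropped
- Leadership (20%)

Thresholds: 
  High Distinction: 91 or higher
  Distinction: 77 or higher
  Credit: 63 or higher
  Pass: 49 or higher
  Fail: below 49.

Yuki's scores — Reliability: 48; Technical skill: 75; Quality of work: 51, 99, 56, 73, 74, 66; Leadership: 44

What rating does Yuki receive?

Credit

Quality of work: drop 51, 56 → average of remaining 4 = 312/4 = 78
Weighted total:
  Reliability 48 × 0.22 = 10.56
  Technical skill 75 × 0.26 = 19.5
  Quality of work 78 × 0.32 = 24.96
  Leadership 44 × 0.2 = 8.8
Sum = 63.82
63.82 is ≥ 63 and < 77 → Credit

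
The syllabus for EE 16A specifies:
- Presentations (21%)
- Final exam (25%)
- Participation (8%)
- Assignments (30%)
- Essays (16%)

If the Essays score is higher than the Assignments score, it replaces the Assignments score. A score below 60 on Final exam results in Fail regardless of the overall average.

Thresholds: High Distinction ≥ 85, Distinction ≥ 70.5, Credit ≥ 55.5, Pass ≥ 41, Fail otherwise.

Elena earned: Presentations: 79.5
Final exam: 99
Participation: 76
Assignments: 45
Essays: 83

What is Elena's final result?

Essays (83) > Assignments (45), so Assignments counts as 83.
Final exam score 99 ≥ 60: minimum met.
Weighted total:
  Presentations 79.5 × 0.21 = 16.695
  Final exam 99 × 0.25 = 24.75
  Participation 76 × 0.08 = 6.08
  Assignments 83 × 0.3 = 24.9
  Essays 83 × 0.16 = 13.28
Sum = 85.705
85.705 ≥ 85 → High Distinction

High Distinction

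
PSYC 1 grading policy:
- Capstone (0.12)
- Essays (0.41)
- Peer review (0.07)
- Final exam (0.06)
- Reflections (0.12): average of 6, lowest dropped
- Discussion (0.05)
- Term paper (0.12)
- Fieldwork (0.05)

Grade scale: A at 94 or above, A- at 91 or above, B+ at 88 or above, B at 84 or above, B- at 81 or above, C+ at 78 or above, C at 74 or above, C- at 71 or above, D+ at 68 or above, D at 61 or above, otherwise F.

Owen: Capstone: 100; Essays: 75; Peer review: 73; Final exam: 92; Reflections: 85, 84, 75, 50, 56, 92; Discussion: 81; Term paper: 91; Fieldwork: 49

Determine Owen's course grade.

Reflections: drop 50 → average of remaining 5 = 392/5 = 78.4
Weighted total:
  Capstone 100 × 0.12 = 12
  Essays 75 × 0.41 = 30.75
  Peer review 73 × 0.07 = 5.11
  Final exam 92 × 0.06 = 5.52
  Reflections 78.4 × 0.12 = 9.408
  Discussion 81 × 0.05 = 4.05
  Term paper 91 × 0.12 = 10.92
  Fieldwork 49 × 0.05 = 2.45
Sum = 80.208
80.208 is ≥ 78 and < 81 → C+

C+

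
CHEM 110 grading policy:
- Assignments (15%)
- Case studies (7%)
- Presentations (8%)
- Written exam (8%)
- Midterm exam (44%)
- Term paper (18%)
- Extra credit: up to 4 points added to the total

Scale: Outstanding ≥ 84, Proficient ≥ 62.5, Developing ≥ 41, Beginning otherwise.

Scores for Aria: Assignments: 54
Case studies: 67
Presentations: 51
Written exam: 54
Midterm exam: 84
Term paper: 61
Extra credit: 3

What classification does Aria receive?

Weighted total:
  Assignments 54 × 0.15 = 8.1
  Case studies 67 × 0.07 = 4.69
  Presentations 51 × 0.08 = 4.08
  Written exam 54 × 0.08 = 4.32
  Midterm exam 84 × 0.44 = 36.96
  Term paper 61 × 0.18 = 10.98
Sum = 69.13
Extra credit: 69.13 + 3 = 72.13
72.13 is ≥ 62.5 and < 84 → Proficient

Proficient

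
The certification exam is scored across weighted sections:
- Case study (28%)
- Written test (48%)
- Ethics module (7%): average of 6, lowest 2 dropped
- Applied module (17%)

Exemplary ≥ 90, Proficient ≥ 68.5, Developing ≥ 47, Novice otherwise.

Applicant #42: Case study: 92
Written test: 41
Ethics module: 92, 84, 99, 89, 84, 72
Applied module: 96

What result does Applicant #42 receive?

Developing

Ethics module: drop 72, 84 → average of remaining 4 = 364/4 = 91
Weighted total:
  Case study 92 × 0.28 = 25.76
  Written test 41 × 0.48 = 19.68
  Ethics module 91 × 0.07 = 6.37
  Applied module 96 × 0.17 = 16.32
Sum = 68.13
68.13 is ≥ 47 and < 68.5 → Developing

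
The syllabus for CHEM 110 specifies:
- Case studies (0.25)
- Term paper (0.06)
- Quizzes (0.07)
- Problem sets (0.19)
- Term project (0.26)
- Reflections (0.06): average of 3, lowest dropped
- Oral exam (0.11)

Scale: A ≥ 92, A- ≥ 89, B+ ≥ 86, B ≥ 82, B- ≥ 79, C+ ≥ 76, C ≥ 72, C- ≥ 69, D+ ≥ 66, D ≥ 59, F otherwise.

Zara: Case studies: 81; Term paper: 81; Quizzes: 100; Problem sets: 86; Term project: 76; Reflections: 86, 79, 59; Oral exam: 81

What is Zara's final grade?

B

Reflections: drop 59 → average of remaining 2 = 165/2 = 82.5
Weighted total:
  Case studies 81 × 0.25 = 20.25
  Term paper 81 × 0.06 = 4.86
  Quizzes 100 × 0.07 = 7
  Problem sets 86 × 0.19 = 16.34
  Term project 76 × 0.26 = 19.76
  Reflections 82.5 × 0.06 = 4.95
  Oral exam 81 × 0.11 = 8.91
Sum = 82.07
82.07 is ≥ 82 and < 86 → B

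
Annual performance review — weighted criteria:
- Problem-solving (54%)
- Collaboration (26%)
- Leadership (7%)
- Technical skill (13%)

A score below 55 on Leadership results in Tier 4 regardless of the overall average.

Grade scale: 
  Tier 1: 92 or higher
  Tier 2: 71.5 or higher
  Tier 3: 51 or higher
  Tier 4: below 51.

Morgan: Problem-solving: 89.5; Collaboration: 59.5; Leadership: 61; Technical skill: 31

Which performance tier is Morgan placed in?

Tier 2

Leadership score 61 ≥ 55: minimum met.
Weighted total:
  Problem-solving 89.5 × 0.54 = 48.33
  Collaboration 59.5 × 0.26 = 15.47
  Leadership 61 × 0.07 = 4.27
  Technical skill 31 × 0.13 = 4.03
Sum = 72.1
72.1 is ≥ 71.5 and < 92 → Tier 2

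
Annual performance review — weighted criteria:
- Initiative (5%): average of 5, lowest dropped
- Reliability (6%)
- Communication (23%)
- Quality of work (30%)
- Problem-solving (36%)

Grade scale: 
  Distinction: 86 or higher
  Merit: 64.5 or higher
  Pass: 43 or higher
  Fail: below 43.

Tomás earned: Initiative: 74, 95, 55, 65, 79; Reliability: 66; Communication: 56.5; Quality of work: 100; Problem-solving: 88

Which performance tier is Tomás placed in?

Merit

Initiative: drop 55 → average of remaining 4 = 313/4 = 78.25
Weighted total:
  Initiative 78.25 × 0.05 = 3.9125
  Reliability 66 × 0.06 = 3.96
  Communication 56.5 × 0.23 = 12.995
  Quality of work 100 × 0.3 = 30
  Problem-solving 88 × 0.36 = 31.68
Sum = 82.5475
82.5475 is ≥ 64.5 and < 86 → Merit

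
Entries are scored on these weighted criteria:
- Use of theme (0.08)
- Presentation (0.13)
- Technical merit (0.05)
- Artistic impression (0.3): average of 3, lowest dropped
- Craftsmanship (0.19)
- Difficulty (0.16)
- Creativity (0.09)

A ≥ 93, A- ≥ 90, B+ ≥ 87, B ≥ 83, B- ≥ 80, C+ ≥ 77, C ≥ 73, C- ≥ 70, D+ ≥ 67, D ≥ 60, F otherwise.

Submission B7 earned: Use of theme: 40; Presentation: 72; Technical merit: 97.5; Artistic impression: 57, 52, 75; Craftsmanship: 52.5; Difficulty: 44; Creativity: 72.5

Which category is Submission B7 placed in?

Artistic impression: drop 52 → average of remaining 2 = 132/2 = 66
Weighted total:
  Use of theme 40 × 0.08 = 3.2
  Presentation 72 × 0.13 = 9.36
  Technical merit 97.5 × 0.05 = 4.875
  Artistic impression 66 × 0.3 = 19.8
  Craftsmanship 52.5 × 0.19 = 9.975
  Difficulty 44 × 0.16 = 7.04
  Creativity 72.5 × 0.09 = 6.525
Sum = 60.775
60.775 is ≥ 60 and < 67 → D

D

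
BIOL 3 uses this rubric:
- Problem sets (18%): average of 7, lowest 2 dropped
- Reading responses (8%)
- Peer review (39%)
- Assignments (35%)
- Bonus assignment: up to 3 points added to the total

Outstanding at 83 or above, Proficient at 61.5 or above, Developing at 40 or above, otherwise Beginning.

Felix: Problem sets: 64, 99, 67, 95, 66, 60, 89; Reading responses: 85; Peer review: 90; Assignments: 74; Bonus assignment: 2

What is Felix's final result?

Problem sets: drop 60, 64 → average of remaining 5 = 416/5 = 83.2
Weighted total:
  Problem sets 83.2 × 0.18 = 14.976
  Reading responses 85 × 0.08 = 6.8
  Peer review 90 × 0.39 = 35.1
  Assignments 74 × 0.35 = 25.9
Sum = 82.776
Bonus assignment: 82.776 + 2 = 84.776
84.776 ≥ 83 → Outstanding

Outstanding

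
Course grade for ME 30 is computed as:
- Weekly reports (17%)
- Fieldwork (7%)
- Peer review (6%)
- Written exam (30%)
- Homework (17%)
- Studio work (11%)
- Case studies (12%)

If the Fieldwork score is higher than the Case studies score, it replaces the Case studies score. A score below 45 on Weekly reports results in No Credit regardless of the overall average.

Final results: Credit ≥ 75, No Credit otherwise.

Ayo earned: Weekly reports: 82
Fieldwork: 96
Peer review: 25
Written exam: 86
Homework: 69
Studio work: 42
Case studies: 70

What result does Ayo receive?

Fieldwork (96) > Case studies (70), so Case studies counts as 96.
Weekly reports score 82 ≥ 45: minimum met.
Weighted total:
  Weekly reports 82 × 0.17 = 13.94
  Fieldwork 96 × 0.07 = 6.72
  Peer review 25 × 0.06 = 1.5
  Written exam 86 × 0.3 = 25.8
  Homework 69 × 0.17 = 11.73
  Studio work 42 × 0.11 = 4.62
  Case studies 96 × 0.12 = 11.52
Sum = 75.83
75.83 ≥ 75 → Credit

Credit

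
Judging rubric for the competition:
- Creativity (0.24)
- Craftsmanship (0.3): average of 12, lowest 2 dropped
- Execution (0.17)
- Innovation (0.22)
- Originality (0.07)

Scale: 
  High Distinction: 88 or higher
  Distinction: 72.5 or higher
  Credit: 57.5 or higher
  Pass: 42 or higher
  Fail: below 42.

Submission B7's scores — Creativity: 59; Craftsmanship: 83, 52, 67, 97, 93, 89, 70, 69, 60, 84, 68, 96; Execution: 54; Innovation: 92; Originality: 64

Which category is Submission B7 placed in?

Craftsmanship: drop 52, 60 → average of remaining 10 = 816/10 = 81.6
Weighted total:
  Creativity 59 × 0.24 = 14.16
  Craftsmanship 81.6 × 0.3 = 24.48
  Execution 54 × 0.17 = 9.18
  Innovation 92 × 0.22 = 20.24
  Originality 64 × 0.07 = 4.48
Sum = 72.54
72.54 is ≥ 72.5 and < 88 → Distinction

Distinction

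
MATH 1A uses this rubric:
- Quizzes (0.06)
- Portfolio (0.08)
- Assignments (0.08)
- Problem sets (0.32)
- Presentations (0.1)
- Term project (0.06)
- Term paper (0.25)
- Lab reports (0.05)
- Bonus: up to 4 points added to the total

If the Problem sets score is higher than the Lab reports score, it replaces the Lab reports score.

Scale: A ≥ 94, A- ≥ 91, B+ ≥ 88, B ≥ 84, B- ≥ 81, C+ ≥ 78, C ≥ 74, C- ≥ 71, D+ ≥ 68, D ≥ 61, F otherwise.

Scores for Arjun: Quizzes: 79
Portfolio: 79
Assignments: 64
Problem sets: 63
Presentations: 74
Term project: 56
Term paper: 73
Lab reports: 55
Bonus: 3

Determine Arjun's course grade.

C-

Problem sets (63) > Lab reports (55), so Lab reports counts as 63.
Weighted total:
  Quizzes 79 × 0.06 = 4.74
  Portfolio 79 × 0.08 = 6.32
  Assignments 64 × 0.08 = 5.12
  Problem sets 63 × 0.32 = 20.16
  Presentations 74 × 0.1 = 7.4
  Term project 56 × 0.06 = 3.36
  Term paper 73 × 0.25 = 18.25
  Lab reports 63 × 0.05 = 3.15
Sum = 68.5
Bonus: 68.5 + 3 = 71.5
71.5 is ≥ 71 and < 74 → C-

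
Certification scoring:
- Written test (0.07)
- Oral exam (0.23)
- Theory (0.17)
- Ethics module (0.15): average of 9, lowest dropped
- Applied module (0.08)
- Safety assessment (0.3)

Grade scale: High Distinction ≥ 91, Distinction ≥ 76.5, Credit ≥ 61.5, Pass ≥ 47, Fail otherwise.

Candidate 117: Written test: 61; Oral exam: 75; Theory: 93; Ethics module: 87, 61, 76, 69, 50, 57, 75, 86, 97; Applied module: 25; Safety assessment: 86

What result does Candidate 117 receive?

Distinction

Ethics module: drop 50 → average of remaining 8 = 608/8 = 76
Weighted total:
  Written test 61 × 0.07 = 4.27
  Oral exam 75 × 0.23 = 17.25
  Theory 93 × 0.17 = 15.81
  Ethics module 76 × 0.15 = 11.4
  Applied module 25 × 0.08 = 2
  Safety assessment 86 × 0.3 = 25.8
Sum = 76.53
76.53 is ≥ 76.5 and < 91 → Distinction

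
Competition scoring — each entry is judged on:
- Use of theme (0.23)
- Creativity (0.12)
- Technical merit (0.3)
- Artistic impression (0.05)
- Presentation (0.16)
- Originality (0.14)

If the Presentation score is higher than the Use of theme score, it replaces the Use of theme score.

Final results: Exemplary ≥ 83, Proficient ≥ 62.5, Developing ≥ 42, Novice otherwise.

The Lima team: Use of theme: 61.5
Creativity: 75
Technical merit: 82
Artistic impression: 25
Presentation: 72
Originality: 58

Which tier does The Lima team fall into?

Proficient

Presentation (72) > Use of theme (61.5), so Use of theme counts as 72.
Weighted total:
  Use of theme 72 × 0.23 = 16.56
  Creativity 75 × 0.12 = 9
  Technical merit 82 × 0.3 = 24.6
  Artistic impression 25 × 0.05 = 1.25
  Presentation 72 × 0.16 = 11.52
  Originality 58 × 0.14 = 8.12
Sum = 71.05
71.05 is ≥ 62.5 and < 83 → Proficient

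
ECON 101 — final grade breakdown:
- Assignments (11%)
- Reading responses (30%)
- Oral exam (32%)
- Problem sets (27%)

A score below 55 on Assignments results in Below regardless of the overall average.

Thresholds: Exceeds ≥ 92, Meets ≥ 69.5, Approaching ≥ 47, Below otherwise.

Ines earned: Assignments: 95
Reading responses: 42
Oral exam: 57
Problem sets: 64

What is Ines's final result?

Approaching

Assignments score 95 ≥ 55: minimum met.
Weighted total:
  Assignments 95 × 0.11 = 10.45
  Reading responses 42 × 0.3 = 12.6
  Oral exam 57 × 0.32 = 18.24
  Problem sets 64 × 0.27 = 17.28
Sum = 58.57
58.57 is ≥ 47 and < 69.5 → Approaching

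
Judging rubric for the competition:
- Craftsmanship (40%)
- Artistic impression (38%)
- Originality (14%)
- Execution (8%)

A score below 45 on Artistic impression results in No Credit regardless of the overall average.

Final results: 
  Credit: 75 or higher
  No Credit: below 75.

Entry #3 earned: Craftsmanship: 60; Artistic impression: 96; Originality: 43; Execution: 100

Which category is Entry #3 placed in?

Artistic impression score 96 ≥ 45: minimum met.
Weighted total:
  Craftsmanship 60 × 0.4 = 24
  Artistic impression 96 × 0.38 = 36.48
  Originality 43 × 0.14 = 6.02
  Execution 100 × 0.08 = 8
Sum = 74.5
74.5 < 75 → No Credit

No Credit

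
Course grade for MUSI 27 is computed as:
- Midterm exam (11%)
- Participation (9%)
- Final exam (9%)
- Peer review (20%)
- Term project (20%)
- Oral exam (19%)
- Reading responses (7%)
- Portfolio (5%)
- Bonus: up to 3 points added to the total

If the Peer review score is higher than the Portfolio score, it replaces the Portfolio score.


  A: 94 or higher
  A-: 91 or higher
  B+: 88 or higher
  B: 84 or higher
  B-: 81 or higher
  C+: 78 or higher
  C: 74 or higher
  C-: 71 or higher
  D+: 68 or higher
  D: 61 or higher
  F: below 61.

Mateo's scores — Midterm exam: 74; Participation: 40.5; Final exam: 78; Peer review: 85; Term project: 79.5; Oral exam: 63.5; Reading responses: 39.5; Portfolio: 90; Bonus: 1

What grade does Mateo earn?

Peer review (85) ≤ Portfolio (90), so Portfolio stays at 90.
Weighted total:
  Midterm exam 74 × 0.11 = 8.14
  Participation 40.5 × 0.09 = 3.645
  Final exam 78 × 0.09 = 7.02
  Peer review 85 × 0.2 = 17
  Term project 79.5 × 0.2 = 15.9
  Oral exam 63.5 × 0.19 = 12.065
  Reading responses 39.5 × 0.07 = 2.765
  Portfolio 90 × 0.05 = 4.5
Sum = 71.035
Bonus: 71.035 + 1 = 72.035
72.035 is ≥ 71 and < 74 → C-

C-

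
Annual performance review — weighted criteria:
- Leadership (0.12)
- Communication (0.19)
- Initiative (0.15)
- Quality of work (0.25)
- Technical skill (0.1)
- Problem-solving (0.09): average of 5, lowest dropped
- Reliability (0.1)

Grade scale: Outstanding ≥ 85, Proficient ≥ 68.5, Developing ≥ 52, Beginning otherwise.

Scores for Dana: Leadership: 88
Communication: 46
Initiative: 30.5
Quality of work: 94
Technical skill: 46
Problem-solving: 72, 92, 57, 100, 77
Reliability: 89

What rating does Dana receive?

Problem-solving: drop 57 → average of remaining 4 = 341/4 = 85.25
Weighted total:
  Leadership 88 × 0.12 = 10.56
  Communication 46 × 0.19 = 8.74
  Initiative 30.5 × 0.15 = 4.575
  Quality of work 94 × 0.25 = 23.5
  Technical skill 46 × 0.1 = 4.6
  Problem-solving 85.25 × 0.09 = 7.6725
  Reliability 89 × 0.1 = 8.9
Sum = 68.5475
68.5475 is ≥ 68.5 and < 85 → Proficient

Proficient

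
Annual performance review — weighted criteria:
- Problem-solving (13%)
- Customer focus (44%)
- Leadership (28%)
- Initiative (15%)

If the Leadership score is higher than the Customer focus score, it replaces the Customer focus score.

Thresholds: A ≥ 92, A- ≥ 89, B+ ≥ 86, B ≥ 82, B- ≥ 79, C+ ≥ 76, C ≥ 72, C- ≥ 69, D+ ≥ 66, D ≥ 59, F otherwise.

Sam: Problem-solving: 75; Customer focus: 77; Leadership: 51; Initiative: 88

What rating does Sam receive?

Leadership (51) ≤ Customer focus (77), so Customer focus stays at 77.
Weighted total:
  Problem-solving 75 × 0.13 = 9.75
  Customer focus 77 × 0.44 = 33.88
  Leadership 51 × 0.28 = 14.28
  Initiative 88 × 0.15 = 13.2
Sum = 71.11
71.11 is ≥ 69 and < 72 → C-

C-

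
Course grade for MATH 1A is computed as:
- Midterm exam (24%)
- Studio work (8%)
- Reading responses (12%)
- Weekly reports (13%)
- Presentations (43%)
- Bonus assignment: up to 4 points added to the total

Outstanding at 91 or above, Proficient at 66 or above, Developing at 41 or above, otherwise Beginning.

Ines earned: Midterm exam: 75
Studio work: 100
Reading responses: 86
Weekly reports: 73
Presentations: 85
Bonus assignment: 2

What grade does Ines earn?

Proficient

Weighted total:
  Midterm exam 75 × 0.24 = 18
  Studio work 100 × 0.08 = 8
  Reading responses 86 × 0.12 = 10.32
  Weekly reports 73 × 0.13 = 9.49
  Presentations 85 × 0.43 = 36.55
Sum = 82.36
Bonus assignment: 82.36 + 2 = 84.36
84.36 is ≥ 66 and < 91 → Proficient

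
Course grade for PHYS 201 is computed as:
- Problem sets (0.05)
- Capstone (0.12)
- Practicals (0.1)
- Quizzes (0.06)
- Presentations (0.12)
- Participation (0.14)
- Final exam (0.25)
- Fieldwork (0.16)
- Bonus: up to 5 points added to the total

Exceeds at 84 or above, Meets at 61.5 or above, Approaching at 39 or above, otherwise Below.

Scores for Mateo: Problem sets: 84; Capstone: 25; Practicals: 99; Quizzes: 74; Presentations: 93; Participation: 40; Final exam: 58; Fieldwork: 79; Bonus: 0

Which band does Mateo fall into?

Weighted total:
  Problem sets 84 × 0.05 = 4.2
  Capstone 25 × 0.12 = 3
  Practicals 99 × 0.1 = 9.9
  Quizzes 74 × 0.06 = 4.44
  Presentations 93 × 0.12 = 11.16
  Participation 40 × 0.14 = 5.6
  Final exam 58 × 0.25 = 14.5
  Fieldwork 79 × 0.16 = 12.64
Sum = 65.44
Bonus: 65.44 + 0 = 65.44
65.44 is ≥ 61.5 and < 84 → Meets

Meets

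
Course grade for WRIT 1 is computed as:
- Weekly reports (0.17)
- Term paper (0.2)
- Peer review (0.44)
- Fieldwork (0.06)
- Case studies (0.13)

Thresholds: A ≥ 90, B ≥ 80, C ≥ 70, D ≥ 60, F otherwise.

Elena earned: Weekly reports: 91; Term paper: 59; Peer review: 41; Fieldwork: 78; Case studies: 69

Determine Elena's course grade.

F

Weighted total:
  Weekly reports 91 × 0.17 = 15.47
  Term paper 59 × 0.2 = 11.8
  Peer review 41 × 0.44 = 18.04
  Fieldwork 78 × 0.06 = 4.68
  Case studies 69 × 0.13 = 8.97
Sum = 58.96
58.96 < 60 → F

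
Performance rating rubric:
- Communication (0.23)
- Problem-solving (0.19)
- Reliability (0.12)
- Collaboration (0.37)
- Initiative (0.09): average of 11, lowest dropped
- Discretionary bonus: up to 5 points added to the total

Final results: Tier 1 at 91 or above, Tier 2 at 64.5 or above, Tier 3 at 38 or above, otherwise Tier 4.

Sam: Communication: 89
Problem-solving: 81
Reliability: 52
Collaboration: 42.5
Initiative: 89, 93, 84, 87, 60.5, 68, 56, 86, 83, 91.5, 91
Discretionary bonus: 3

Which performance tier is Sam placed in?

Initiative: drop 56 → average of remaining 10 = 833/10 = 83.3
Weighted total:
  Communication 89 × 0.23 = 20.47
  Problem-solving 81 × 0.19 = 15.39
  Reliability 52 × 0.12 = 6.24
  Collaboration 42.5 × 0.37 = 15.725
  Initiative 83.3 × 0.09 = 7.497
Sum = 65.322
Discretionary bonus: 65.322 + 3 = 68.322
68.322 is ≥ 64.5 and < 91 → Tier 2

Tier 2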